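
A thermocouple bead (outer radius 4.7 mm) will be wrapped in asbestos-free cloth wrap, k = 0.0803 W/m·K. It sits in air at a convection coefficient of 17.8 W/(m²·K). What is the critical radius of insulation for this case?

For a sphere r_cr = 2k/h = 2×0.0803/17.8
r_cr = 9.02 mm; since the bare radius (4.7 mm) is below r_cr, adding a thin layer of insulation will *increase* heat loss.

r_cr ≈ 9.02 mm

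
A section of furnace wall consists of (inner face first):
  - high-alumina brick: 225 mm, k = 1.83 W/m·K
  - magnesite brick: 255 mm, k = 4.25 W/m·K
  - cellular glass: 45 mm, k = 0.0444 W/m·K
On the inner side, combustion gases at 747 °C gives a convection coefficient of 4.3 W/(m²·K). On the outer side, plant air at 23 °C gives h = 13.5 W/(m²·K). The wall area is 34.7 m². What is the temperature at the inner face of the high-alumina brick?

T ≈ 635 °C

Model the wall as resistances in series:
R_inner film = 1/(h_i·A) = 1/(4.3×34.7) = 0.006702 K/W
R_high-alumina brick = L/(kA) = 0.225/(1.83×34.7) = 0.003543 K/W
R_magnesite brick = L/(kA) = 0.255/(4.25×34.7) = 0.001729 K/W
R_cellular glass = L/(kA) = 0.045/(0.0444×34.7) = 0.02921 K/W
R_outer film = 1/(h_o·A) = 1/(13.5×34.7) = 0.002135 K/W
R_total = 0.04332 K/W;  Q = ΔT/R_total = 724/0.04332 = 16710 W
T_interface = T_inner − Q·ΣR(inner→interface) = 747 − 16700×0.006702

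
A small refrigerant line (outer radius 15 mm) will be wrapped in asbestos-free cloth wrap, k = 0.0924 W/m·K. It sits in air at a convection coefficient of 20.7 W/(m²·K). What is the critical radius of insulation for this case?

For a cylinder r_cr = k/h = 0.0924/20.7
r_cr = 4.46 mm; since the bare radius (15 mm) is above r_cr, any added insulation will reduce heat loss.

r_cr ≈ 4.46 mm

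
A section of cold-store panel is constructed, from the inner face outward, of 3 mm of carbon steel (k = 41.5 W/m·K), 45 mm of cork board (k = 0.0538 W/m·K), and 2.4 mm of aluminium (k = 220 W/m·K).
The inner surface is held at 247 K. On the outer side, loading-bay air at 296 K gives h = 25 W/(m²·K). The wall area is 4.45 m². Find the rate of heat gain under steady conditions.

Model the wall as resistances in series:
R_carbon steel = L/(kA) = 0.003/(41.5×4.45) = 1.624×10^-5 K/W
R_cork board = L/(kA) = 0.045/(0.0538×4.45) = 0.188 K/W
R_aluminium = L/(kA) = 0.0024/(220×4.45) = 2.451×10^-6 K/W
R_outer film = 1/(h_o·A) = 1/(25×4.45) = 0.008989 K/W
R_total = 0.197 K/W
Q = ΔT / R_total = 49 / 0.197

Q ≈ 249 W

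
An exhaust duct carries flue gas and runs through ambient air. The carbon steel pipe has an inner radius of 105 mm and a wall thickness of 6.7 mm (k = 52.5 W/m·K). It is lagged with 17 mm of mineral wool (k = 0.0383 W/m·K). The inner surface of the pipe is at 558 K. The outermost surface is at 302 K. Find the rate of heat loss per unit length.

q′ ≈ 435 W/m

Per-layer cylindrical resistances, series-summed:
R_carbon steel pipe wall = ln(111.7/105)/(2π×52.5×1) = 1.875×10^-4 K/W
R_mineral wool = ln(128.7/111.7)/(2π×0.0383×1) = 0.5887 K/W
R_total = 0.5889 K/W
Q = ΔT/R_total = 256/0.5889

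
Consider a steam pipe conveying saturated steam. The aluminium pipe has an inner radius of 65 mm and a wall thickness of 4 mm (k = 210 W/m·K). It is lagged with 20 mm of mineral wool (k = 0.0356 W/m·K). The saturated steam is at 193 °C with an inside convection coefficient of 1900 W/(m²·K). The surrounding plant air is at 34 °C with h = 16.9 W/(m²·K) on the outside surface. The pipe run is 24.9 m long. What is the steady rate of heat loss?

Q ≈ 3180 W

For a radial system each layer contributes R = ln(r_out/r_in)/(2πkL); films add R = 1/(hA).
R_inner film = 1/(h_i·2πr₁L) = 1/(1900×2π×0.065×24.9) = 5.176×10^-5 K/W
R_aluminium pipe wall = ln(69/65)/(2π×210×24.9) = 1.818×10^-6 K/W
R_mineral wool = ln(89/69)/(2π×0.0356×24.9) = 0.0457 K/W
R_outer film = 1/(h_o·2πr_oL) = 1/(16.9×2π×0.089×24.9) = 0.00425 K/W
R_total = 0.05 K/W
Q = ΔT/R_total = 159/0.05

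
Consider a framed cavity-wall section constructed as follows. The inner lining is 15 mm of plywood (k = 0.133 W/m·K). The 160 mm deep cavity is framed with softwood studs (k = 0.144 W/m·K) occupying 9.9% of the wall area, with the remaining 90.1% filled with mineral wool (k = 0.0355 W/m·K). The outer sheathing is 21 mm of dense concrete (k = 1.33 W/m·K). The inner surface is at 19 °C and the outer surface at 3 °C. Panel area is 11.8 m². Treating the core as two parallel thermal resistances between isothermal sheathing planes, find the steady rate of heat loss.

Q ≈ 52.6 W

Sheathing layers in series; stud and cavity paths in parallel between them.
R_inner = 0.015/(0.133×11.8) = 0.009558 K/W
R_stud  = 0.16/(0.144×0.099×11.8) = 0.9511 K/W
R_cav   = 0.16/(0.0355×0.901×11.8) = 0.4239 K/W
1/R_core = 1/R_stud + 1/R_cav → R_core = 0.2932 K/W
R_outer = 0.021/(1.33×11.8) = 0.001338 K/W
R_total = 0.3041 K/W
Q = ΔT/R_total = 16/0.3041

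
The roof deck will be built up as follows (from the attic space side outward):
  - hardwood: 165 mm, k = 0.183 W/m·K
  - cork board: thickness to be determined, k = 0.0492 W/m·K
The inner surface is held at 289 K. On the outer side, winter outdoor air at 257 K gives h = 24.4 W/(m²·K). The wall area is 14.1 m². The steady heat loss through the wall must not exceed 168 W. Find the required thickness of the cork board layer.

L ≈ 85.8 mm

Model the wall as resistances in series:
R_hardwood = L/(kA) = 0.165/(0.183×14.1) = 0.06395 K/W
R_outer film = 1/(h_o·A) = 1/(24.4×14.1) = 0.002907 K/W
Sum of the known resistances R_other = 0.06685 K/W
Required total resistance R_tot = ΔT/Q_allow = 32/168 = 0.1905 K/W
R_cork board = R_tot − R_other = 0.1236 K/W
L = R·k·A = 0.1236×0.0492×14.1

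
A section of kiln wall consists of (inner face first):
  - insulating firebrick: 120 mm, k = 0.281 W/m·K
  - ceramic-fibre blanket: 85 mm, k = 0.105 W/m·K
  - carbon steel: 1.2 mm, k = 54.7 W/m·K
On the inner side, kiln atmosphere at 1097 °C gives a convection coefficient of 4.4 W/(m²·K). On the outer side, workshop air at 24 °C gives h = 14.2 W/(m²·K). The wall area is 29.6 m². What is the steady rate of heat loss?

Model the wall as resistances in series:
R_inner film = 1/(h_i·A) = 1/(4.4×29.6) = 0.007678 K/W
R_insulating firebrick = L/(kA) = 0.12/(0.281×29.6) = 0.01443 K/W
R_ceramic-fibre blanket = L/(kA) = 0.085/(0.105×29.6) = 0.02735 K/W
R_carbon steel = L/(kA) = 0.0012/(54.7×29.6) = 7.411×10^-7 K/W
R_outer film = 1/(h_o·A) = 1/(14.2×29.6) = 0.002379 K/W
R_total = 0.05183 K/W
Q = ΔT / R_total = 1073 / 0.05183

Q ≈ 20700 W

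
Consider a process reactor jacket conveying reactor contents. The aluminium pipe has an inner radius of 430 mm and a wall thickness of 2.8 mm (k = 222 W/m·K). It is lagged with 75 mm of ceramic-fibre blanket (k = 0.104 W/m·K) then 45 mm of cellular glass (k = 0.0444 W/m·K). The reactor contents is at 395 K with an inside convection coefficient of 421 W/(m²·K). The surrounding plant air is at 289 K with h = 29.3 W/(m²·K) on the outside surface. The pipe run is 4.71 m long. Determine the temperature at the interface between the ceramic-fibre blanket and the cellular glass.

Radial resistances (cylindrical: R_cond = ln(r_o/r_i)/(2πkL), R_conv = 1/(h·2πrL)):
R_inner film = 1/(h_i·2πr₁L) = 1/(421×2π×0.43×4.71) = 1.867×10^-4 K/W
R_aluminium pipe wall = ln(432.8/430)/(2π×222×4.71) = 9.879×10^-7 K/W
R_ceramic-fibre blanket = ln(507.8/432.8)/(2π×0.104×4.71) = 0.05192 K/W
R_cellular glass = ln(552.8/507.8)/(2π×0.0444×4.71) = 0.06462 K/W
R_outer film = 1/(h_o·2πr_oL) = 1/(29.3×2π×0.5528×4.71) = 0.002086 K/W
R_total = 0.1188 K/W
Q = ΔT/R_total = 106/0.1188
Q = 892 W
T_interface = T_inner − Q·ΣR(inner→interface) = 395 − 892×0.05211

T ≈ 349 K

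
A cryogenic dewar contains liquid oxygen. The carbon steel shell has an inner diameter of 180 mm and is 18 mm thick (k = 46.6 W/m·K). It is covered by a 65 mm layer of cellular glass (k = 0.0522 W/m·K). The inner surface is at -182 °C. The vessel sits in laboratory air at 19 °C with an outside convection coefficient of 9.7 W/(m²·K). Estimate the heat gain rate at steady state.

Each spherical layer contributes R = (1/r_i − 1/r_o)/(4πk):
R_carbon steel shell = (1/0.09 − 1/0.108)/(4π×46.6) = 0.003162 K/W
R_cellular glass = (1/0.108 − 1/0.173)/(4π×0.0522) = 5.304 K/W
R_outer film = 1/(h·4πr_o²) = 1/(9.7×4π×0.173²) = 0.2741 K/W
R_total = 5.581 K/W
Q = ΔT/R_total = 201/5.581

Q ≈ 36 W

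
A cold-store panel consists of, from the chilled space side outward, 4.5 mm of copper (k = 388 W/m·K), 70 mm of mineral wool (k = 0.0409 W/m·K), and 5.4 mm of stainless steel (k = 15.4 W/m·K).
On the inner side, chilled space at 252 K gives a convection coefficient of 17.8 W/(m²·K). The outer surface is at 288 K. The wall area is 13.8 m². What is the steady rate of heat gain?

Treating each layer as a thermal resistance in series:
R_inner film = 1/(h_i·A) = 1/(17.8×13.8) = 0.004071 K/W
R_copper = L/(kA) = 0.0045/(388×13.8) = 8.404×10^-7 K/W
R_mineral wool = L/(kA) = 0.07/(0.0409×13.8) = 0.124 K/W
R_stainless steel = L/(kA) = 0.0054/(15.4×13.8) = 2.541×10^-5 K/W
R_total = 0.1281 K/W
Q = ΔT / R_total = 36 / 0.1281

Q ≈ 281 W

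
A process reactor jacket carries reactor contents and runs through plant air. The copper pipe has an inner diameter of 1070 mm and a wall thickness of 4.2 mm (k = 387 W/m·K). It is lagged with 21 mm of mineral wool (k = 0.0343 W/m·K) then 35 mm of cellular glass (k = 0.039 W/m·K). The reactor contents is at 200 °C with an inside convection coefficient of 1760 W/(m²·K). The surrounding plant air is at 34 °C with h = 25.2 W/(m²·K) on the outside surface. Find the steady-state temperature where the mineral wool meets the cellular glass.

T ≈ 132 °C

Cylindrical conduction, so R = ln(r₂/r₁)/(2πkL) per layer, in series:
R_inner film = 1/(h_i·2πr₁L) = 1/(1760×2π×0.535×1) = 1.69×10^-4 K/W
R_copper pipe wall = ln(539.2/535)/(2π×387×1) = 3.216×10^-6 K/W
R_mineral wool = ln(560.2/539.2)/(2π×0.0343×1) = 0.1773 K/W
R_cellular glass = ln(595.2/560.2)/(2π×0.039×1) = 0.2473 K/W
R_outer film = 1/(h_o·2πr_oL) = 1/(25.2×2π×0.5952×1) = 0.01061 K/W
R_total = 0.4354 K/W
Q = ΔT/R_total = 166/0.4354
Q = 381 W/m
T_interface = T_inner − Q·ΣR(inner→interface) = 200 − 381×0.1775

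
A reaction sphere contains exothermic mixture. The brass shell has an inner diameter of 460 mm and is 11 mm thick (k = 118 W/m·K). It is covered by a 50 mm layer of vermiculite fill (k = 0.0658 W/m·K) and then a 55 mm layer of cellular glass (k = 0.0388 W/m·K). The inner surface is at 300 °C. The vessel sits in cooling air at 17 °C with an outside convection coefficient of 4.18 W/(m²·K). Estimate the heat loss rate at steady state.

Spherical conduction: R = (1/r_in − 1/r_out)/(4πk) per layer; series-sum.
R_brass shell = (1/0.23 − 1/0.241)/(4π×118) = 1.338×10^-4 K/W
R_vermiculite fill = (1/0.241 − 1/0.291)/(4π×0.0658) = 0.8622 K/W
R_cellular glass = (1/0.291 − 1/0.346)/(4π×0.0388) = 1.12 K/W
R_outer film = 1/(h·4πr_o²) = 1/(4.18×4π×0.346²) = 0.159 K/W
R_total = 2.142 K/W
Q = ΔT/R_total = 283/2.142

Q ≈ 132 W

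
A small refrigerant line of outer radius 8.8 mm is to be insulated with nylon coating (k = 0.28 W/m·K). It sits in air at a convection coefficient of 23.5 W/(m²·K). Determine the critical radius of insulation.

For a cylinder r_cr = k/h = 0.28/23.5
r_cr = 11.9 mm; since the bare radius (8.8 mm) is below r_cr, adding a thin layer of insulation will *increase* heat loss.

r_cr ≈ 11.9 mm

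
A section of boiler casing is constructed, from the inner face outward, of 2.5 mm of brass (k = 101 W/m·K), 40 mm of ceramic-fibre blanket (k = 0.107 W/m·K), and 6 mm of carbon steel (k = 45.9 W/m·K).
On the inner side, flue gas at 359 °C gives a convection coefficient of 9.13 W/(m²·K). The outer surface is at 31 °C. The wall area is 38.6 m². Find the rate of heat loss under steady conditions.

Q ≈ 26200 W

Model the wall as resistances in series:
R_inner film = 1/(h_i·A) = 1/(9.13×38.6) = 0.002838 K/W
R_brass = L/(kA) = 0.0025/(101×38.6) = 6.413×10^-7 K/W
R_ceramic-fibre blanket = L/(kA) = 0.04/(0.107×38.6) = 0.009685 K/W
R_carbon steel = L/(kA) = 0.006/(45.9×38.6) = 3.387×10^-6 K/W
R_total = 0.01253 K/W
Q = ΔT / R_total = 328 / 0.01253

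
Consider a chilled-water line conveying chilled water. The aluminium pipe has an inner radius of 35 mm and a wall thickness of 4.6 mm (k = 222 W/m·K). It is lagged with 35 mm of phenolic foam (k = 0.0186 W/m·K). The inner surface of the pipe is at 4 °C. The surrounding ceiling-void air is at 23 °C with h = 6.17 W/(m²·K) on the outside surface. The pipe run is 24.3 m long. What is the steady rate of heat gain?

For a radial system each layer contributes R = ln(r_out/r_in)/(2πkL); films add R = 1/(hA).
R_aluminium pipe wall = ln(39.6/35)/(2π×222×24.3) = 3.643×10^-6 K/W
R_phenolic foam = ln(74.6/39.6)/(2π×0.0186×24.3) = 0.223 K/W
R_outer film = 1/(h_o·2πr_oL) = 1/(6.17×2π×0.0746×24.3) = 0.01423 K/W
R_total = 0.2372 K/W
Q = ΔT/R_total = 19/0.2372

Q ≈ 80.1 W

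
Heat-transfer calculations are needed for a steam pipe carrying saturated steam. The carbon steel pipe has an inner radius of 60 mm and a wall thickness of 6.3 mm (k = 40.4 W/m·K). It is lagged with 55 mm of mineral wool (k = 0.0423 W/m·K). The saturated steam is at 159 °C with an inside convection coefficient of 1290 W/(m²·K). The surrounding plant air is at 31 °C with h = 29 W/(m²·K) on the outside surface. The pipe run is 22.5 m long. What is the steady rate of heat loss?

Treating each annulus and film as a series resistance:
R_inner film = 1/(h_i·2πr₁L) = 1/(1290×2π×0.06×22.5) = 9.139×10^-5 K/W
R_carbon steel pipe wall = ln(66.3/60)/(2π×40.4×22.5) = 1.748×10^-5 K/W
R_mineral wool = ln(121.3/66.3)/(2π×0.0423×22.5) = 0.101 K/W
R_outer film = 1/(h_o·2πr_oL) = 1/(29×2π×0.1213×22.5) = 0.002011 K/W
R_total = 0.1031 K/W
Q = ΔT/R_total = 128/0.1031

Q ≈ 1240 W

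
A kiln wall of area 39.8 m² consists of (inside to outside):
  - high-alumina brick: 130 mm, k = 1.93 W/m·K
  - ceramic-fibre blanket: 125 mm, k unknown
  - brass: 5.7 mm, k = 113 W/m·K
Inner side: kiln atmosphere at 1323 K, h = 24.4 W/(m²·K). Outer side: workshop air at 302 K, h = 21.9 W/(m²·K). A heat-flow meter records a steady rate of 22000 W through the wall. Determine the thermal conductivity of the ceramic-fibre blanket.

Thermal resistances in series:
R_inner film = 1/(h_i·A) = 1/(24.4×39.8) = 0.00103 K/W
R_high-alumina brick = L/(kA) = 0.13/(1.93×39.8) = 0.001692 K/W
R_brass = L/(kA) = 0.0057/(113×39.8) = 1.267×10^-6 K/W
R_outer film = 1/(h_o·A) = 1/(21.9×39.8) = 0.001147 K/W
Sum of known resistances R_other = 0.003871 K/W
Total R = ΔT/Q = 1021/22000 = 0.04641 K/W
R_ceramic-fibre blanket = R_total − R_other = 0.04254 K/W
k = L/(R·A) = 0.125/(0.04254×39.8)

k ≈ 0.0738 W/(m·K)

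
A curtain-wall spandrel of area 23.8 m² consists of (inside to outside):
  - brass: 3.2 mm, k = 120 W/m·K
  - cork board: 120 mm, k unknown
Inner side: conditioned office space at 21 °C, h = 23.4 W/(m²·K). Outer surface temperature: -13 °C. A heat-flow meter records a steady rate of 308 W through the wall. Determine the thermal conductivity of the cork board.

k ≈ 0.0464 W/(m·K)

Model the wall as resistances in series:
R_inner film = 1/(h_i·A) = 1/(23.4×23.8) = 0.001796 K/W
R_brass = L/(kA) = 0.0032/(120×23.8) = 1.12×10^-6 K/W
Sum of known resistances R_other = 0.001797 K/W
Total R = ΔT/Q = 34/308 = 0.1104 K/W
R_cork board = R_total − R_other = 0.1086 K/W
k = L/(R·A) = 0.12/(0.1086×23.8)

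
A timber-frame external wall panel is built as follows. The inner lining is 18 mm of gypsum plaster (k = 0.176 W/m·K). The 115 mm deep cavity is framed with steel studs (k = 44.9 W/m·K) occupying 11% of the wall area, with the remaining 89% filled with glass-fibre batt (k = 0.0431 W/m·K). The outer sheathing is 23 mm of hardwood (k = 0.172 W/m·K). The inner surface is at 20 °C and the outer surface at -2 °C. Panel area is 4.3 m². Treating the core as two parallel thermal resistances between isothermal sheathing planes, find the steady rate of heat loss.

Q ≈ 365 W

Sheathing layers in series; stud and cavity paths in parallel between them.
R_inner = 0.018/(0.176×4.3) = 0.02378 K/W
R_stud  = 0.115/(44.9×0.11×4.3) = 0.005415 K/W
R_cav   = 0.115/(0.0431×0.89×4.3) = 0.6972 K/W
1/R_core = 1/R_stud + 1/R_cav → R_core = 0.005373 K/W
R_outer = 0.023/(0.172×4.3) = 0.0311 K/W
R_total = 0.06026 K/W
Q = ΔT/R_total = 22/0.06026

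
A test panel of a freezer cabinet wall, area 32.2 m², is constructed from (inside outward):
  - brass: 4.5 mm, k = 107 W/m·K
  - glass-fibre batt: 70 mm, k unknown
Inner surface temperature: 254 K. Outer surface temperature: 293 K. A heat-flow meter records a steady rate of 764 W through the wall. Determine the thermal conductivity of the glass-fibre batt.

Using the resistance-network approach (series):
R_brass = L/(kA) = 0.0045/(107×32.2) = 1.306×10^-6 K/W
Sum of known resistances R_other = 1.306×10^-6 K/W
Total R = ΔT/Q = 39/764 = 0.05105 K/W
R_glass-fibre batt = R_total − R_other = 0.05105 K/W
k = L/(R·A) = 0.07/(0.05105×32.2)

k ≈ 0.0426 W/(m·K)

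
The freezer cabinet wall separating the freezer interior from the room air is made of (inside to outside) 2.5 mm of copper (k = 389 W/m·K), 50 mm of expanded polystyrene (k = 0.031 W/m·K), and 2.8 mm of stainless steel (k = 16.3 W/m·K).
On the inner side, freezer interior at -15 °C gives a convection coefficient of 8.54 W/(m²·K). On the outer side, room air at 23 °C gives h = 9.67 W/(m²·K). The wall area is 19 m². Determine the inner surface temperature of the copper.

T ≈ -12.6 °C

Using the resistance-network approach (series):
R_inner film = 1/(h_i·A) = 1/(8.54×19) = 0.006163 K/W
R_copper = L/(kA) = 0.0025/(389×19) = 3.382×10^-7 K/W
R_expanded polystyrene = L/(kA) = 0.05/(0.031×19) = 0.08489 K/W
R_stainless steel = L/(kA) = 0.0028/(16.3×19) = 9.041×10^-6 K/W
R_outer film = 1/(h_o·A) = 1/(9.67×19) = 0.005443 K/W
R_total = 0.0965 K/W;  Q = ΔT/R_total = 38/0.0965 = 393.8 W
T_interface = T_inner + Q·ΣR(inner→interface) = -15 + 394×0.006163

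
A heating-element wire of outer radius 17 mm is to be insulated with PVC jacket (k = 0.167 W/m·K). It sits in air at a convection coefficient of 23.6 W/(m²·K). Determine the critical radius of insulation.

For a cylinder r_cr = k/h = 0.167/23.6
r_cr = 7.08 mm; since the bare radius (17 mm) is above r_cr, any added insulation will reduce heat loss.

r_cr ≈ 7.08 mm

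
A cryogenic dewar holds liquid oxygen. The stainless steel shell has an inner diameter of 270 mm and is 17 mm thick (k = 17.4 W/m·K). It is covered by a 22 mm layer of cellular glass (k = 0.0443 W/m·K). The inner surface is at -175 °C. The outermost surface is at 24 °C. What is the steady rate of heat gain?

Q ≈ 133 W

For a spherical shell R = (1/r₁ − 1/r₂)/(4πk); film R = 1/(h·4πr²). In series:
R_stainless steel shell = (1/0.135 − 1/0.152)/(4π×17.4) = 0.003789 K/W
R_cellular glass = (1/0.152 − 1/0.174)/(4π×0.0443) = 1.494 K/W
R_total = 1.498 K/W
Q = ΔT/R_total = 199/1.498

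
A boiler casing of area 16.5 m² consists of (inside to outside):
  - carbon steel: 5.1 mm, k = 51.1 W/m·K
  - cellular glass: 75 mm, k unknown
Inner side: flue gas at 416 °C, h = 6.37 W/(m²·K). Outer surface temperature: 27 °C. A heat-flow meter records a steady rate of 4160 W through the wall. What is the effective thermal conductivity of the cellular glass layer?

k ≈ 0.0541 W/(m·K)

Treating each layer as a thermal resistance in series:
R_inner film = 1/(h_i·A) = 1/(6.37×16.5) = 0.009514 K/W
R_carbon steel = L/(kA) = 0.0051/(51.1×16.5) = 6.049×10^-6 K/W
Sum of known resistances R_other = 0.00952 K/W
Total R = ΔT/Q = 389/4160 = 0.09351 K/W
R_cellular glass = R_total − R_other = 0.08399 K/W
k = L/(R·A) = 0.075/(0.08399×16.5)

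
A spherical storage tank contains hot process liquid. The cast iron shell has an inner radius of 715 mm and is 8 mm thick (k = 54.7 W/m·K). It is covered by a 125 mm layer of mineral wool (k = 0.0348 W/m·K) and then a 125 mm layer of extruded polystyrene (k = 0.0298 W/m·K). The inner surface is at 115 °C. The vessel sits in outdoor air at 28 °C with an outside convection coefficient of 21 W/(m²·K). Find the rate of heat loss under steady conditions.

Each spherical layer contributes R = (1/r_i − 1/r_o)/(4πk):
R_cast iron shell = (1/0.715 − 1/0.723)/(4π×54.7) = 2.251×10^-5 K/W
R_mineral wool = (1/0.723 − 1/0.848)/(4π×0.0348) = 0.4662 K/W
R_extruded polystyrene = (1/0.848 − 1/0.973)/(4π×0.0298) = 0.4046 K/W
R_outer film = 1/(h·4πr_o²) = 1/(21×4π×0.973²) = 0.004003 K/W
R_total = 0.8748 K/W
Q = ΔT/R_total = 87/0.8748

Q ≈ 99.5 W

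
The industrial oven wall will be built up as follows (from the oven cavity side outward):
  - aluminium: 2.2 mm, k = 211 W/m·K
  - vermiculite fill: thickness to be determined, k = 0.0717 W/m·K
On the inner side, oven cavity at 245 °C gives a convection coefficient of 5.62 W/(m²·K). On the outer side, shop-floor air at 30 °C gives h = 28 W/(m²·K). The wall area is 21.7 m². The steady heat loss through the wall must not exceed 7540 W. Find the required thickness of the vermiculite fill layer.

L ≈ 29 mm

Treating each layer as a thermal resistance in series:
R_inner film = 1/(h_i·A) = 1/(5.62×21.7) = 0.0082 K/W
R_aluminium = L/(kA) = 0.0022/(211×21.7) = 4.805×10^-7 K/W
R_outer film = 1/(h_o·A) = 1/(28×21.7) = 0.001646 K/W
Sum of the known resistances R_other = 0.009846 K/W
Required total resistance R_tot = ΔT/Q_allow = 215/7540 = 0.02851 K/W
R_vermiculite fill = R_tot − R_other = 0.01867 K/W
L = R·k·A = 0.01867×0.0717×21.7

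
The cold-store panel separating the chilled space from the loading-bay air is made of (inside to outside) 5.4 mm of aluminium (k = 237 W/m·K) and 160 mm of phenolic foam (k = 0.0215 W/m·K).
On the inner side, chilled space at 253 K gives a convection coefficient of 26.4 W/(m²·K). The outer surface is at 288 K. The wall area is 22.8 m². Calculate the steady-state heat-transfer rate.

Q ≈ 107 W

Treating each layer as a thermal resistance in series:
R_inner film = 1/(h_i·A) = 1/(26.4×22.8) = 0.001661 K/W
R_aluminium = L/(kA) = 0.0054/(237×22.8) = 9.993×10^-7 K/W
R_phenolic foam = L/(kA) = 0.16/(0.0215×22.8) = 0.3264 K/W
R_total = 0.3281 K/W
Q = ΔT / R_total = 35 / 0.3281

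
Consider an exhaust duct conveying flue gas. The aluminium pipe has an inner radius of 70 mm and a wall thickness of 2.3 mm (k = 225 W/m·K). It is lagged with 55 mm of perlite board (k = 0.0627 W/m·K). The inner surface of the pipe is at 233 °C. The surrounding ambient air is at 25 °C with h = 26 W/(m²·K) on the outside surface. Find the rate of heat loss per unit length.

q′ ≈ 140 W/m

Treating each annulus and film as a series resistance:
R_aluminium pipe wall = ln(72.3/70)/(2π×225×1) = 2.287×10^-5 K/W
R_perlite board = ln(127.3/72.3)/(2π×0.0627×1) = 1.436 K/W
R_outer film = 1/(h_o·2πr_oL) = 1/(26×2π×0.1273×1) = 0.04809 K/W
R_total = 1.484 K/W
Q = ΔT/R_total = 208/1.484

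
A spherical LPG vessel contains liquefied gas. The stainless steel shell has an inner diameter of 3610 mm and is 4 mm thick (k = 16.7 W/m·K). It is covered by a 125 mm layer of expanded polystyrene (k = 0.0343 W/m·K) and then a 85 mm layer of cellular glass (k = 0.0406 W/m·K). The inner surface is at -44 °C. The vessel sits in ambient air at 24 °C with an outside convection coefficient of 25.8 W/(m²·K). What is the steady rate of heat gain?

Spherical conduction: R = (1/r_in − 1/r_out)/(4πk) per layer; series-sum.
R_stainless steel shell = (1/1.805 − 1/1.809)/(4π×16.7) = 5.837×10^-6 K/W
R_expanded polystyrene = (1/1.809 − 1/1.934)/(4π×0.0343) = 0.08289 K/W
R_cellular glass = (1/1.934 − 1/2.019)/(4π×0.0406) = 0.04267 K/W
R_outer film = 1/(h·4πr_o²) = 1/(25.8×4π×2.019²) = 7.567×10^-4 K/W
R_total = 0.1263 K/W
Q = ΔT/R_total = 68/0.1263

Q ≈ 538 W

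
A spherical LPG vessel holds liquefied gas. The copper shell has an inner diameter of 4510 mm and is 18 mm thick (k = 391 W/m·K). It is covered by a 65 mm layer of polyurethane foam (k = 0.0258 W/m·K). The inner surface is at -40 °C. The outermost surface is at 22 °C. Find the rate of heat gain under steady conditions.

Each spherical layer contributes R = (1/r_i − 1/r_o)/(4πk):
R_copper shell = (1/2.255 − 1/2.273)/(4π×391) = 7.147×10^-7 K/W
R_polyurethane foam = (1/2.273 − 1/2.338)/(4π×0.0258) = 0.03773 K/W
R_total = 0.03773 K/W
Q = ΔT/R_total = 62/0.03773

Q ≈ 1640 W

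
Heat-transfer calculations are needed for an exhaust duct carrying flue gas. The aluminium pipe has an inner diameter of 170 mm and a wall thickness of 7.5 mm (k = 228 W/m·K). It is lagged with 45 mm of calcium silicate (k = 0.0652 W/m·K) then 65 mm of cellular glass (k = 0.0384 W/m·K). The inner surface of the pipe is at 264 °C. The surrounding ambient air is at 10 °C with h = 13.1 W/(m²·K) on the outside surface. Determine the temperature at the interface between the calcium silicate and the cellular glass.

T ≈ 171 °C

Cylindrical conduction, so R = ln(r₂/r₁)/(2πkL) per layer, in series:
R_aluminium pipe wall = ln(92.5/85)/(2π×228×1) = 5.903×10^-5 K/W
R_calcium silicate = ln(137.5/92.5)/(2π×0.0652×1) = 0.9677 K/W
R_cellular glass = ln(202.5/137.5)/(2π×0.0384×1) = 1.604 K/W
R_outer film = 1/(h_o·2πr_oL) = 1/(13.1×2π×0.2025×1) = 0.06 K/W
R_total = 2.632 K/W
Q = ΔT/R_total = 254/2.632
Q = 96.5 W/m
T_interface = T_inner − Q·ΣR(inner→interface) = 264 − 96.5×0.9677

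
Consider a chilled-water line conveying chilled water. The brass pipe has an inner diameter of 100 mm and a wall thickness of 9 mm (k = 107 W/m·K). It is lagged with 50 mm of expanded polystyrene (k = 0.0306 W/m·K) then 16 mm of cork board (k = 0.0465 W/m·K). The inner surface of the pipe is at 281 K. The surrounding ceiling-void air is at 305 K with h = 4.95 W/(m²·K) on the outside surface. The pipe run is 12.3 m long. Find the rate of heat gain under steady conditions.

Q ≈ 75.3 W

Per-layer cylindrical resistances, series-summed:
R_brass pipe wall = ln(59/50)/(2π×107×12.3) = 2.002×10^-5 K/W
R_expanded polystyrene = ln(109/59)/(2π×0.0306×12.3) = 0.2596 K/W
R_cork board = ln(125/109)/(2π×0.0465×12.3) = 0.03811 K/W
R_outer film = 1/(h_o·2πr_oL) = 1/(4.95×2π×0.125×12.3) = 0.02091 K/W
R_total = 0.3186 K/W
Q = ΔT/R_total = 24/0.3186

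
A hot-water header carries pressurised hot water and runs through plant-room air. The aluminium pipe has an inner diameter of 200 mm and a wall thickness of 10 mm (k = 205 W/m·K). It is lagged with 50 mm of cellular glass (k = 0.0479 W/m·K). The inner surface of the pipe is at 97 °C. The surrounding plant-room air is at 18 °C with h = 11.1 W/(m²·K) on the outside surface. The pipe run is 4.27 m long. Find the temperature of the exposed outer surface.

T ≈ 23.3 °C

Cylindrical conduction, so R = ln(r₂/r₁)/(2πkL) per layer, in series:
R_aluminium pipe wall = ln(110/100)/(2π×205×4.27) = 1.733×10^-5 K/W
R_cellular glass = ln(160/110)/(2π×0.0479×4.27) = 0.2916 K/W
R_outer film = 1/(h_o·2πr_oL) = 1/(11.1×2π×0.16×4.27) = 0.02099 K/W
R_total = 0.3126 K/W
Q = ΔT/R_total = 79/0.3126
Q = 253 W
T_interface = T_inner − Q·ΣR(inner→interface) = 97 − 253×0.2916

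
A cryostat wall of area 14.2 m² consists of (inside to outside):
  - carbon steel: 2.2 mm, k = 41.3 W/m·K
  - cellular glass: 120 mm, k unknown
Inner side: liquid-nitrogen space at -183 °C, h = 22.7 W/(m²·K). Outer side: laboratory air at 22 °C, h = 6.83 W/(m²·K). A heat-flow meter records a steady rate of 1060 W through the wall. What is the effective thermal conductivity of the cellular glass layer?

Series thermal resistances:
R_inner film = 1/(h_i·A) = 1/(22.7×14.2) = 0.003102 K/W
R_carbon steel = L/(kA) = 0.0022/(41.3×14.2) = 3.751×10^-6 K/W
R_outer film = 1/(h_o·A) = 1/(6.83×14.2) = 0.01031 K/W
Sum of known resistances R_other = 0.01342 K/W
Total R = ΔT/Q = 205/1060 = 0.1934 K/W
R_cellular glass = R_total − R_other = 0.18 K/W
k = L/(R·A) = 0.12/(0.18×14.2)

k ≈ 0.047 W/(m·K)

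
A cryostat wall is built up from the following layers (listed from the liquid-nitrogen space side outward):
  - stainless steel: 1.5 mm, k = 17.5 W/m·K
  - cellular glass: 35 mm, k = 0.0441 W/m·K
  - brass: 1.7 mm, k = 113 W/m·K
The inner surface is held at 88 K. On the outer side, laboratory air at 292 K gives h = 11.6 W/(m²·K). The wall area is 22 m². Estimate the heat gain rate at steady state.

Q ≈ 5100 W

Model the wall as resistances in series:
R_stainless steel = L/(kA) = 0.0015/(17.5×22) = 3.896×10^-6 K/W
R_cellular glass = L/(kA) = 0.035/(0.0441×22) = 0.03608 K/W
R_brass = L/(kA) = 0.0017/(113×22) = 6.838×10^-7 K/W
R_outer film = 1/(h_o·A) = 1/(11.6×22) = 0.003918 K/W
R_total = 0.04 K/W
Q = ΔT / R_total = 204 / 0.04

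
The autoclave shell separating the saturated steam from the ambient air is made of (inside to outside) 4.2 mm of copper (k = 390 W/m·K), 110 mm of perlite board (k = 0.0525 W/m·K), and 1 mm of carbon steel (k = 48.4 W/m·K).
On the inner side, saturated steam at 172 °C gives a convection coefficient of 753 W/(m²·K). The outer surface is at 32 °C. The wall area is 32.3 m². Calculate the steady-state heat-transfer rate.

Thermal resistances in series:
R_inner film = 1/(h_i·A) = 1/(753×32.3) = 4.112×10^-5 K/W
R_copper = L/(kA) = 0.0042/(390×32.3) = 3.334×10^-7 K/W
R_perlite board = L/(kA) = 0.11/(0.0525×32.3) = 0.06487 K/W
R_carbon steel = L/(kA) = 0.001/(48.4×32.3) = 6.397×10^-7 K/W
R_total = 0.06491 K/W
Q = ΔT / R_total = 140 / 0.06491

Q ≈ 2160 W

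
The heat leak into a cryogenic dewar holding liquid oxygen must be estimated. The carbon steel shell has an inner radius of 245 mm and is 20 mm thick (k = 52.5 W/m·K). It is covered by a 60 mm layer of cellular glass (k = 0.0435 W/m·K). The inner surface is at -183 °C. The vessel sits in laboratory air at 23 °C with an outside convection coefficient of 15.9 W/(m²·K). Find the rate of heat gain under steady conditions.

Q ≈ 156 W

Radial (spherical) resistances in series:
R_carbon steel shell = (1/0.245 − 1/0.265)/(4π×52.5) = 4.669×10^-4 K/W
R_cellular glass = (1/0.265 − 1/0.325)/(4π×0.0435) = 1.274 K/W
R_outer film = 1/(h·4πr_o²) = 1/(15.9×4π×0.325²) = 0.04738 K/W
R_total = 1.322 K/W
Q = ΔT/R_total = 206/1.322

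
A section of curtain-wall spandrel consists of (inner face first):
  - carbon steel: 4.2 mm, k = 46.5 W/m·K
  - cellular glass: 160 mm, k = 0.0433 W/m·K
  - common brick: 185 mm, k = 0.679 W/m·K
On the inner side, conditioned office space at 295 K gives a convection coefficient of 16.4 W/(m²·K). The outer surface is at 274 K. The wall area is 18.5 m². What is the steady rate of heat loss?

Series thermal resistances:
R_inner film = 1/(h_i·A) = 1/(16.4×18.5) = 0.003296 K/W
R_carbon steel = L/(kA) = 0.0042/(46.5×18.5) = 4.882×10^-6 K/W
R_cellular glass = L/(kA) = 0.16/(0.0433×18.5) = 0.1997 K/W
R_common brick = L/(kA) = 0.185/(0.679×18.5) = 0.01473 K/W
R_total = 0.2178 K/W
Q = ΔT / R_total = 21 / 0.2178

Q ≈ 96.4 W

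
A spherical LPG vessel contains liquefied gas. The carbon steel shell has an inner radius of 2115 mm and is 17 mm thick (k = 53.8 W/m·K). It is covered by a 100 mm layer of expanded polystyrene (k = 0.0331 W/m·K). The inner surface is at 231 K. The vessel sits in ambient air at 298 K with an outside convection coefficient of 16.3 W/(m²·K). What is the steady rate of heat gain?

Q ≈ 1300 W

Each spherical layer contributes R = (1/r_i − 1/r_o)/(4πk):
R_carbon steel shell = (1/2.115 − 1/2.132)/(4π×53.8) = 5.576×10^-6 K/W
R_expanded polystyrene = (1/2.132 − 1/2.232)/(4π×0.0331) = 0.05052 K/W
R_outer film = 1/(h·4πr_o²) = 1/(16.3×4π×2.232²) = 9.8×10^-4 K/W
R_total = 0.05151 K/W
Q = ΔT/R_total = 67/0.05151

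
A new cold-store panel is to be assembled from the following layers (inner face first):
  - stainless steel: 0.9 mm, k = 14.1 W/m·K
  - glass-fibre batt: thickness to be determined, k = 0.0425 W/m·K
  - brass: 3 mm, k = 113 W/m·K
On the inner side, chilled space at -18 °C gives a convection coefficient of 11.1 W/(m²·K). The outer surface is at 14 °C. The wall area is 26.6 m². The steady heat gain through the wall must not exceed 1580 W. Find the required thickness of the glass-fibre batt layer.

L ≈ 19.1 mm

Thermal resistances in series:
R_inner film = 1/(h_i·A) = 1/(11.1×26.6) = 0.003387 K/W
R_stainless steel = L/(kA) = 0.0009/(14.1×26.6) = 2.4×10^-6 K/W
R_brass = L/(kA) = 0.003/(113×26.6) = 9.981×10^-7 K/W
Sum of the known resistances R_other = 0.00339 K/W
Required total resistance R_tot = ΔT/Q_allow = 32/1580 = 0.02025 K/W
R_glass-fibre batt = R_tot − R_other = 0.01686 K/W
L = R·k·A = 0.01686×0.0425×26.6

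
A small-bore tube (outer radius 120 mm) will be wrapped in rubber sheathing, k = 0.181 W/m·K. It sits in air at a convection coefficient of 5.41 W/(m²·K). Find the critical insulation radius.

r_cr ≈ 33.5 mm

For a cylinder r_cr = k/h = 0.181/5.41
r_cr = 33.5 mm; since the bare radius (120 mm) is above r_cr, any added insulation will reduce heat loss.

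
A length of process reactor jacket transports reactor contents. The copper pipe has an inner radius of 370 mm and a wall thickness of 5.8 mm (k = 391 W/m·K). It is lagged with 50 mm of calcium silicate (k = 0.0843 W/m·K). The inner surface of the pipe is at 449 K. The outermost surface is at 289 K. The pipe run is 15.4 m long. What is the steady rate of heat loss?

Per-layer cylindrical resistances, series-summed:
R_copper pipe wall = ln(375.8/370)/(2π×391×15.4) = 4.111×10^-7 K/W
R_calcium silicate = ln(425.8/375.8)/(2π×0.0843×15.4) = 0.01531 K/W
R_total = 0.01531 K/W
Q = ΔT/R_total = 160/0.01531

Q ≈ 10400 W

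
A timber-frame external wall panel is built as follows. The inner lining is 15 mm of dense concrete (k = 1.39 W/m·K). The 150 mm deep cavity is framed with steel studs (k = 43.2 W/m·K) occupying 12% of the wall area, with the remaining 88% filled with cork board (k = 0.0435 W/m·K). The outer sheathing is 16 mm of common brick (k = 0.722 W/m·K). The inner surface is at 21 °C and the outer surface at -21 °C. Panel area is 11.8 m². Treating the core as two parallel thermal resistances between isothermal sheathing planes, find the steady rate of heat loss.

Sheathing layers in series; stud and cavity paths in parallel between them.
R_inner = 0.015/(1.39×11.8) = 9.145×10^-4 K/W
R_stud  = 0.15/(43.2×0.12×11.8) = 0.002452 K/W
R_cav   = 0.15/(0.0435×0.88×11.8) = 0.3321 K/W
1/R_core = 1/R_stud + 1/R_cav → R_core = 0.002434 K/W
R_outer = 0.016/(0.722×11.8) = 0.001878 K/W
R_total = 0.005227 K/W
Q = ΔT/R_total = 42/0.005227

Q ≈ 8040 W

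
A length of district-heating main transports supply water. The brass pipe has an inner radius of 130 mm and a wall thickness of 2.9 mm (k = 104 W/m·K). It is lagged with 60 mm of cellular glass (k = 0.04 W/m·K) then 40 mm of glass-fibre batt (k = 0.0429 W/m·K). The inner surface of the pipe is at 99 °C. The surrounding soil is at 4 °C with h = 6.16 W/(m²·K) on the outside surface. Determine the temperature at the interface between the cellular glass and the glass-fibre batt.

Cylindrical conduction, so R = ln(r₂/r₁)/(2πkL) per layer, in series:
R_brass pipe wall = ln(132.9/130)/(2π×104×1) = 3.376×10^-5 K/W
R_cellular glass = ln(192.9/132.9)/(2π×0.04×1) = 1.482 K/W
R_glass-fibre batt = ln(232.9/192.9)/(2π×0.0429×1) = 0.6991 K/W
R_outer film = 1/(h_o·2πr_oL) = 1/(6.16×2π×0.2329×1) = 0.1109 K/W
R_total = 2.292 K/W
Q = ΔT/R_total = 95/2.292
Q = 41.4 W/m
T_interface = T_inner − Q·ΣR(inner→interface) = 99 − 41.4×1.482

T ≈ 37.6 °C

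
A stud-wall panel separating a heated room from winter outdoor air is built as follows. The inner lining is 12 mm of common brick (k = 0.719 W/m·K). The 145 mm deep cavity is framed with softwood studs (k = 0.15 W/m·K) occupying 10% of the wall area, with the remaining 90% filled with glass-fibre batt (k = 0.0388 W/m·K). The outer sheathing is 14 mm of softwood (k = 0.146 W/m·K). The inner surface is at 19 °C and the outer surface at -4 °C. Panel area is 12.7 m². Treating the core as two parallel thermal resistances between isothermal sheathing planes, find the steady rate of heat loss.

Sheathing layers in series; stud and cavity paths in parallel between them.
R_inner = 0.012/(0.719×12.7) = 0.001314 K/W
R_stud  = 0.145/(0.15×0.1×12.7) = 0.7612 K/W
R_cav   = 0.145/(0.0388×0.9×12.7) = 0.327 K/W
1/R_core = 1/R_stud + 1/R_cav → R_core = 0.2287 K/W
R_outer = 0.014/(0.146×12.7) = 0.00755 K/W
R_total = 0.2376 K/W
Q = ΔT/R_total = 23/0.2376

Q ≈ 96.8 W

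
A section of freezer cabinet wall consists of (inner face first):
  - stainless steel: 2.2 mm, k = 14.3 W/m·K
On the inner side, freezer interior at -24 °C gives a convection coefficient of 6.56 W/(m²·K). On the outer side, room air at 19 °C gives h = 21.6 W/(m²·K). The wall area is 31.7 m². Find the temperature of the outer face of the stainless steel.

Using the resistance-network approach (series):
R_inner film = 1/(h_i·A) = 1/(6.56×31.7) = 0.004809 K/W
R_stainless steel = L/(kA) = 0.0022/(14.3×31.7) = 4.853×10^-6 K/W
R_outer film = 1/(h_o·A) = 1/(21.6×31.7) = 0.00146 K/W
R_total = 0.006274 K/W;  Q = ΔT/R_total = 43/0.006274 = 6854 W
T_interface = T_inner + Q·ΣR(inner→interface) = -24 + 6850×0.004814

T ≈ 8.99 °C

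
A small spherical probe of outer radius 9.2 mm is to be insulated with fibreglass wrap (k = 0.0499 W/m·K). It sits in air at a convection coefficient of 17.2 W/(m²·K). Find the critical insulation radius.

For a sphere r_cr = 2k/h = 2×0.0499/17.2
r_cr = 5.8 mm; since the bare radius (9.2 mm) is above r_cr, any added insulation will reduce heat loss.

r_cr ≈ 5.8 mm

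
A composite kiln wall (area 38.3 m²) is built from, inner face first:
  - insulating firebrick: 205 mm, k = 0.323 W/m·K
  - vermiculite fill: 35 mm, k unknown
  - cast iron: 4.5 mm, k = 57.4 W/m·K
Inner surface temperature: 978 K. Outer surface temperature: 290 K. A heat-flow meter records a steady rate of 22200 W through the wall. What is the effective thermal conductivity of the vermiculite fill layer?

Thermal resistances in series:
R_insulating firebrick = L/(kA) = 0.205/(0.323×38.3) = 0.01657 K/W
R_cast iron = L/(kA) = 0.0045/(57.4×38.3) = 2.047×10^-6 K/W
Sum of known resistances R_other = 0.01657 K/W
Total R = ΔT/Q = 688/22200 = 0.03099 K/W
R_vermiculite fill = R_total − R_other = 0.01442 K/W
k = L/(R·A) = 0.035/(0.01442×38.3)

k ≈ 0.0634 W/(m·K)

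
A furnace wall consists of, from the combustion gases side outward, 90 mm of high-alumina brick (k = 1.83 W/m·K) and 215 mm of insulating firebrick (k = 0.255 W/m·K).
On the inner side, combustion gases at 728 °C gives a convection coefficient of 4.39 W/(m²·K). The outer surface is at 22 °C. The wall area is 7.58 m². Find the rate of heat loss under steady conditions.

Q ≈ 4780 W

Using the resistance-network approach (series):
R_inner film = 1/(h_i·A) = 1/(4.39×7.58) = 0.03005 K/W
R_high-alumina brick = L/(kA) = 0.09/(1.83×7.58) = 0.006488 K/W
R_insulating firebrick = L/(kA) = 0.215/(0.255×7.58) = 0.1112 K/W
R_total = 0.1478 K/W
Q = ΔT / R_total = 706 / 0.1478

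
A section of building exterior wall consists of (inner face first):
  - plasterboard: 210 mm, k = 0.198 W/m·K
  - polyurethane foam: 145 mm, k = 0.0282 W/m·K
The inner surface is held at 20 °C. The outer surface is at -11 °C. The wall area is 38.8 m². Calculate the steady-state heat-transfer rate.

Q ≈ 194 W

Treating each layer as a thermal resistance in series:
R_plasterboard = L/(kA) = 0.21/(0.198×38.8) = 0.02734 K/W
R_polyurethane foam = L/(kA) = 0.145/(0.0282×38.8) = 0.1325 K/W
R_total = 0.1599 K/W
Q = ΔT / R_total = 31 / 0.1599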